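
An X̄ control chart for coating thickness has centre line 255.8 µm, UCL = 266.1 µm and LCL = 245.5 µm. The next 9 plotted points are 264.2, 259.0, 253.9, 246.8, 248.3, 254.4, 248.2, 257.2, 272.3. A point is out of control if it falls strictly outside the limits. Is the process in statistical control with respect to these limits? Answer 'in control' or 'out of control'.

out of control

Compare each point to [245.5, 266.1]: sample 9 = 272.3 > UCL.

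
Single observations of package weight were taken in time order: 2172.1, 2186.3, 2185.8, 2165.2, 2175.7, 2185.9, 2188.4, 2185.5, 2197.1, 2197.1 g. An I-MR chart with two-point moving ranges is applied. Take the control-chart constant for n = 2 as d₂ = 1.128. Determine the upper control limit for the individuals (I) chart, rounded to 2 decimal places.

2205.48

X̄ = (2172.1 + 2186.3 + 2185.8 + 2165.2 + 2175.7 + 2185.9 + 2188.4 + 2185.5 + 2197.1 + 2197.1) / 10 = 2183.9100
Moving ranges: 14.2, 0.5, 20.6, 10.5, 10.2, 2.5, 2.9, 11.6, 0.0; M̄R̄ = 73.0000 / 9 = 8.1111
UCL = X̄ + 3·M̄R̄/d₂ = 2183.9100 + 3 × 8.1111 / 1.128 = 2205.4821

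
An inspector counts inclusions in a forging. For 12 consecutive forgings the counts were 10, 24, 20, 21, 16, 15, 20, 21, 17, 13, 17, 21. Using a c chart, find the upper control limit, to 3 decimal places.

c̄ = (10 + 24 + 20 + 21 + 16 + 15 + 20 + 21 + 17 + 13 + 17 + 21) / 12 = 215 / 12 = 17.9167
UCL = c̄ + 3√c̄ = 17.9167 + 3 × √17.9167 = 17.9167 + 3 × 4.2328 = 30.6151

30.615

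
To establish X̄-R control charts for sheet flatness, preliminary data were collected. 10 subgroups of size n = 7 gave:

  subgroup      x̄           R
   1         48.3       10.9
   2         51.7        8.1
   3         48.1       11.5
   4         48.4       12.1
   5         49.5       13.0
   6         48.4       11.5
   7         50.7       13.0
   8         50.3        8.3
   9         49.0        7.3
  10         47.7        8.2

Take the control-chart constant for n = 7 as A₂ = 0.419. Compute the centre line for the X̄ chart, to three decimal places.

X̄̄ = (48.3 + 51.7 + 48.1 + 48.4 + 49.5 + 48.4 + 50.7 + 50.3 + 49.0 + 47.7) / 10 = 492.1000 / 10 = 49.2100
CL = X̄̄ = 49.2100

49.210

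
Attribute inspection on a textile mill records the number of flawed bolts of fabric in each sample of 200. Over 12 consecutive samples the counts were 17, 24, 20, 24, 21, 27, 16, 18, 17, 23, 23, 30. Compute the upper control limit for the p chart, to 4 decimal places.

0.1743

p̄ = Σdᵢ / (k·n) = 260 / (12 × 200) = 0.10833
UCL = p̄ + 3·√(p̄(1−p̄)/n) = 0.10833 + 3 × √(0.10833×0.89167/200) = 0.10833 + 3 × 0.02198 = 0.17426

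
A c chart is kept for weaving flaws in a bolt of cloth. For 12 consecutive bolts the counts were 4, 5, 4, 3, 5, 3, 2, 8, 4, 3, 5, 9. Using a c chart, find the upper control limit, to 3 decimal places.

c̄ = (4 + 5 + 4 + 3 + 5 + 3 + 2 + 8 + 4 + 3 + 5 + 9) / 12 = 55 / 12 = 4.5833
UCL = c̄ + 3√c̄ = 4.5833 + 3 × √4.5833 = 4.5833 + 3 × 2.1409 = 11.0059

11.006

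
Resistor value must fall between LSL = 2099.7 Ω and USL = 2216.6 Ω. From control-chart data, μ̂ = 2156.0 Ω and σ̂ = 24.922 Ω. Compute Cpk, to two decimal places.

0.75

Cpu = (USL − μ̂) / (3σ̂) = (2216.6 − 2156.0) / (3 × 24.922) = 0.8105; Cpl = (μ̂ − LSL) / (3σ̂) = (2156.0 − 2099.7) / (3 × 24.922) = 0.7530; Cpk = min(Cpu, Cpl) = 0.7530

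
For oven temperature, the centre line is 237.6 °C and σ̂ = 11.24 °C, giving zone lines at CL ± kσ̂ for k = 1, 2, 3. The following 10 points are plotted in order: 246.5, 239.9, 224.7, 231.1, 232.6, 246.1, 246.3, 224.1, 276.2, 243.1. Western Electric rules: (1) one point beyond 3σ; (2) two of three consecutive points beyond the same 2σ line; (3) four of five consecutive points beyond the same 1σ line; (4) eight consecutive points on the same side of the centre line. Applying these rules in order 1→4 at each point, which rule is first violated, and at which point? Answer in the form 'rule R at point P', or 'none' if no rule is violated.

rule 1 at point 9

Zone of each point (C = within 1σ̂, B = 1σ̂–2σ̂, A = 2σ̂–3σ̂, * = beyond 3σ̂; sign = side of CL): 1:+C, 2:+C, 3:-B, 4:-C, 5:-C, 6:+C, 7:+C, 8:-B, 9:+*, 10:+C
Rule 1 (one point beyond the 3σ limits) is satisfied at point 9.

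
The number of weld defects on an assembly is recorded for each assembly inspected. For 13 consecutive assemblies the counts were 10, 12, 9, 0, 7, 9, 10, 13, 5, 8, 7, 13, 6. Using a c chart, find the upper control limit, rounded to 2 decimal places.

17.07

c̄ = (10 + 12 + 9 + 0 + 7 + 9 + 10 + 13 + 5 + 8 + 7 + 13 + 6) / 13 = 109 / 13 = 8.3846
UCL = c̄ + 3√c̄ = 8.3846 + 3 × √8.3846 = 8.3846 + 3 × 2.8956 = 17.0715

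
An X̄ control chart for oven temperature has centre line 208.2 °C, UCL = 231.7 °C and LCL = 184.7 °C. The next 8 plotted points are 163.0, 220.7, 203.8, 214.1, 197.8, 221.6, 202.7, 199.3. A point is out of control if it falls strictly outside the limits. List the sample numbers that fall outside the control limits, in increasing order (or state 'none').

1

Compare each point to [184.7, 231.7]: sample 1 = 163.0 < LCL.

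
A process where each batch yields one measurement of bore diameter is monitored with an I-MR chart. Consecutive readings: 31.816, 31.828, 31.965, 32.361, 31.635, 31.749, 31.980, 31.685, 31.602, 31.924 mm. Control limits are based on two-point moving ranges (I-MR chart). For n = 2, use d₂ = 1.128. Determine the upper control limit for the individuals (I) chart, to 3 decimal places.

X̄ = (31.816 + 31.828 + 31.965 + 32.361 + 31.635 + 31.749 + 31.980 + 31.685 + 31.602 + 31.924) / 10 = 31.8545
Moving ranges: 0.012, 0.137, 0.396, 0.726, 0.114, 0.231, 0.295, 0.083, 0.322; M̄R̄ = 2.3160 / 9 = 0.2573
UCL = X̄ + 3·M̄R̄/d₂ = 31.8545 + 3 × 0.2573 / 1.128 = 32.5389

32.539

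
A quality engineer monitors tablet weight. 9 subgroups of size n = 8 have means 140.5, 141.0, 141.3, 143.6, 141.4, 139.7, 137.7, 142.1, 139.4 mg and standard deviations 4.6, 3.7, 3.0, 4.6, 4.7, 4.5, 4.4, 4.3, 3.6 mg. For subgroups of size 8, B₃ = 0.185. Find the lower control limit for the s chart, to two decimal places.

s̄ = (4.6 + 3.7 + 3.0 + 4.6 + 4.7 + 4.5 + 4.4 + 4.3 + 3.6) / 9 = 4.1556
LCL_s = B₃·s̄ = 0.185 × 4.1556 = 0.7688

0.77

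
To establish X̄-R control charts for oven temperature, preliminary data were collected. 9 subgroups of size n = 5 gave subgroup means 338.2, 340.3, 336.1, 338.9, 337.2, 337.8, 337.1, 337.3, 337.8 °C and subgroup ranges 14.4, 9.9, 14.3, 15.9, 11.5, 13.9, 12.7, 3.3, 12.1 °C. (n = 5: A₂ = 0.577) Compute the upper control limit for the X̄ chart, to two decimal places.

344.78

X̄̄ = (338.2 + 340.3 + 336.1 + 338.9 + 337.2 + 337.8 + 337.1 + 337.3 + 337.8) / 9 = 3040.7000 / 9 = 337.8556
R̄ = (14.4 + 9.9 + 14.3 + 15.9 + 11.5 + 13.9 + 12.7 + 3.3 + 12.1) / 9 = 108.0000 / 9 = 12.0000
UCL = X̄̄ + A₂·R̄ = 337.8556 + 0.577 × 12.0000 = 344.7796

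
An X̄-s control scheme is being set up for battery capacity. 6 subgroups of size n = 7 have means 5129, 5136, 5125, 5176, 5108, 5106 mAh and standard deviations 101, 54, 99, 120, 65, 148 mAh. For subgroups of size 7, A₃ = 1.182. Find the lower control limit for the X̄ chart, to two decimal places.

X̄̄ = (5129 + 5136 + 5125 + 5176 + 5108 + 5106) / 6 = 5130.0000
s̄ = (101 + 54 + 99 + 120 + 65 + 148) / 6 = 97.8333
LCL = X̄̄ − A₃·s̄ = 5130.0000 − 1.182 × 97.8333 = 5014.3610

5014.36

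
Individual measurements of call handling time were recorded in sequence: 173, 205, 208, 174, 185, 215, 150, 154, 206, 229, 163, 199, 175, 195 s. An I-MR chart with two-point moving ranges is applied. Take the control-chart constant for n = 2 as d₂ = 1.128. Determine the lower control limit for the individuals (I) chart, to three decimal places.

106.096

X̄ = (173 + 205 + 208 + 174 + 185 + 215 + 150 + 154 + 206 + 229 + 163 + 199 + 175 + 195) / 14 = 187.9286
Moving ranges: 32, 3, 34, 11, 30, 65, 4, 52, 23, 66, 36, 24, 20; M̄R̄ = 400.0000 / 13 = 30.7692
LCL = X̄ − 3·M̄R̄/d₂ = 187.9286 − 3 × 30.7692 / 1.128 = 106.0955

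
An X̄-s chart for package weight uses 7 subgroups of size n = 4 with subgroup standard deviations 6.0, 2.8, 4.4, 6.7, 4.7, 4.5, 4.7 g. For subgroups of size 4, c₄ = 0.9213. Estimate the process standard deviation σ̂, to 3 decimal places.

s̄ = (6.0 + 2.8 + 4.4 + 6.7 + 4.7 + 4.5 + 4.7) / 7 = 4.8286
σ̂ = s̄ / c₄ = 4.8286 / 0.9213 = 5.2410

5.241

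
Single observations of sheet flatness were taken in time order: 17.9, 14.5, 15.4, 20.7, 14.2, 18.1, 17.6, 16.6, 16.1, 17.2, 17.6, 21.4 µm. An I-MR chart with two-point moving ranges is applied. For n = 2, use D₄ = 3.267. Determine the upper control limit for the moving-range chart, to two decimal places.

Moving ranges: 3.4, 0.9, 5.3, 6.5, 3.9, 0.5, 1.0, 0.5, 1.1, 0.4, 3.8; M̄R̄ = 27.3000 / 11 = 2.4818
UCL_MR = D₄·M̄R̄ = 3.267 × 2.4818 = 8.1081

8.11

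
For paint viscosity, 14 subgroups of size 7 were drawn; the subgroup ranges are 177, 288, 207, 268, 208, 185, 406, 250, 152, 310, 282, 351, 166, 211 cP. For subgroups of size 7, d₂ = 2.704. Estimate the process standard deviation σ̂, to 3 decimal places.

R̄ = (177 + 288 + 207 + 268 + 208 + 185 + 406 + 250 + 152 + 310 + 282 + 351 + 166 + 211) / 14 = 247.2143
σ̂ = R̄ / d₂ = 247.2143 / 2.704 = 91.4254

91.425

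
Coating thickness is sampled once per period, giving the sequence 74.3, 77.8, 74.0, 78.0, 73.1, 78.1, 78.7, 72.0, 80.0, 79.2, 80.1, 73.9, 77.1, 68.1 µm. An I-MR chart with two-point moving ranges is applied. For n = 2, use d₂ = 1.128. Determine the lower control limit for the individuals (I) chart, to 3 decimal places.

X̄ = (74.3 + 77.8 + 74.0 + 78.0 + 73.1 + 78.1 + 78.7 + 72.0 + 80.0 + 79.2 + 80.1 + 73.9 + 77.1 + 68.1) / 14 = 76.0286
Moving ranges: 3.5, 3.8, 4.0, 4.9, 5.0, 0.6, 6.7, 8.0, 0.8, 0.9, 6.2, 3.2, 9.0; M̄R̄ = 56.6000 / 13 = 4.3538
LCL = X̄ − 3·M̄R̄/d₂ = 76.0286 − 3 × 4.3538 / 1.128 = 64.4492

64.449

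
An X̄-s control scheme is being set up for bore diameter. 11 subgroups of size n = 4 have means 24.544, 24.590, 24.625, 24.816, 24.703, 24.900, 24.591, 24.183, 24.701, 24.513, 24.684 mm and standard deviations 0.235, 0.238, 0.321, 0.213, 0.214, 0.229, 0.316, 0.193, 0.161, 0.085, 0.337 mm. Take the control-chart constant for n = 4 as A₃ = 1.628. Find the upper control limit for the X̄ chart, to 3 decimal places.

24.999

X̄̄ = (24.544 + 24.590 + 24.625 + 24.816 + 24.703 + 24.900 + 24.591 + 24.183 + 24.701 + 24.513 + 24.684) / 11 = 24.6227
s̄ = (0.235 + 0.238 + 0.321 + 0.213 + 0.214 + 0.229 + 0.316 + 0.193 + 0.161 + 0.085 + 0.337) / 11 = 0.2311
UCL = X̄̄ + A₃·s̄ = 24.6227 + 1.628 × 0.2311 = 24.9989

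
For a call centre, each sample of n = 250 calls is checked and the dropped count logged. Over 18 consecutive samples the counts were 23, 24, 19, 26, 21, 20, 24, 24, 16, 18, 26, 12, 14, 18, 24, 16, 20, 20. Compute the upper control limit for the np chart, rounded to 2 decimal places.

p̄ = Σdᵢ / (k·n) = 365 / (18 × 250) = 0.08111
UCL = np̄ + 3·√(np̄(1−p̄)) = 20.2778 + 3 × √(20.2778×0.91889) = 20.2778 + 3 × 4.3166 = 33.2276

33.23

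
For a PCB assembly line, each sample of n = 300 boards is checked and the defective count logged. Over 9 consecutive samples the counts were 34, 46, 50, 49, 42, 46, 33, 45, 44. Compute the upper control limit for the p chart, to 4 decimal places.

0.2049

p̄ = Σdᵢ / (k·n) = 389 / (9 × 300) = 0.14407
UCL = p̄ + 3·√(p̄(1−p̄)/n) = 0.14407 + 3 × √(0.14407×0.85593/300) = 0.14407 + 3 × 0.02027 = 0.20490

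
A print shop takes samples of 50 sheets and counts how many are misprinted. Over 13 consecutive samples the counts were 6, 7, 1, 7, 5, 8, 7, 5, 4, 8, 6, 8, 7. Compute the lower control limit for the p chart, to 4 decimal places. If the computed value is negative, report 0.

p̄ = Σdᵢ / (k·n) = 79 / (13 × 50) = 0.12154
LCL = p̄ − 3·√(p̄(1−p̄)/n) = 0.12154 − 3 × 0.04621 = -0.01709 → 0 (negative, so LCL = 0)

0.0000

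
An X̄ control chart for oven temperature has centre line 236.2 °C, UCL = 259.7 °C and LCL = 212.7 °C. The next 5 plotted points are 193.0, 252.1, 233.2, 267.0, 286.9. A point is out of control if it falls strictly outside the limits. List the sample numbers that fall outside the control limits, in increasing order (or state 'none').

Compare each point to [212.7, 259.7]: sample 1 = 193.0 < LCL; sample 4 = 267.0 > UCL; sample 5 = 286.9 > UCL.

1, 4, 5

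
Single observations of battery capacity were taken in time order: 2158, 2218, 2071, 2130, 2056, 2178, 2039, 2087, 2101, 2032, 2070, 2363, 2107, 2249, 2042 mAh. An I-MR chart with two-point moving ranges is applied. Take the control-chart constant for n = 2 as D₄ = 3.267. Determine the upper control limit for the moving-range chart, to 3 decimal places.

Moving ranges: 60, 147, 59, 74, 122, 139, 48, 14, 69, 38, 293, 256, 142, 207; M̄R̄ = 1668.0000 / 14 = 119.1429
UCL_MR = D₄·M̄R̄ = 3.267 × 119.1429 = 389.2397

389.240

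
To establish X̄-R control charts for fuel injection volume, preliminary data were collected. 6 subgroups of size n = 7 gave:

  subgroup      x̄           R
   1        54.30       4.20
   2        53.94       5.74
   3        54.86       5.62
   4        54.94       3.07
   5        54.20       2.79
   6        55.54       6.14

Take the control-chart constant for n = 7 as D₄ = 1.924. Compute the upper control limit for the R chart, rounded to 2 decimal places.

8.84

R̄ = (4.20 + 5.74 + 5.62 + 3.07 + 2.79 + 6.14) / 6 = 27.5600 / 6 = 4.5933
UCL_R = D₄·R̄ = 1.924 × 4.5933 = 8.8376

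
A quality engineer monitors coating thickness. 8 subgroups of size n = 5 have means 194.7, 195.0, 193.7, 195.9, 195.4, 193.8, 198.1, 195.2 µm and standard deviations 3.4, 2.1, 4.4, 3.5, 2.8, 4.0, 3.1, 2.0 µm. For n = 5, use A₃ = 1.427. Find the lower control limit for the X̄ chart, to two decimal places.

X̄̄ = (194.7 + 195.0 + 193.7 + 195.9 + 195.4 + 193.8 + 198.1 + 195.2) / 8 = 195.2250
s̄ = (3.4 + 2.1 + 4.4 + 3.5 + 2.8 + 4.0 + 3.1 + 2.0) / 8 = 3.1625
LCL = X̄̄ − A₃·s̄ = 195.2250 − 1.427 × 3.1625 = 190.7121

190.71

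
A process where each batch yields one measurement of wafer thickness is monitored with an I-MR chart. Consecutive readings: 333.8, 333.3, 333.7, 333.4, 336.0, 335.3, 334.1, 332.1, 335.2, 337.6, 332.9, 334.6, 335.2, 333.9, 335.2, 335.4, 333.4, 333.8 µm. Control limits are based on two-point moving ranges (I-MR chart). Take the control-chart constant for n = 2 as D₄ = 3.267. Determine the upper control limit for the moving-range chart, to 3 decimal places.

4.881

Moving ranges: 0.5, 0.4, 0.3, 2.6, 0.7, 1.2, 2.0, 3.1, 2.4, 4.7, 1.7, 0.6, 1.3, 1.3, 0.2, 2.0, 0.4; M̄R̄ = 25.4000 / 17 = 1.4941
UCL_MR = D₄·M̄R̄ = 3.267 × 1.4941 = 4.8813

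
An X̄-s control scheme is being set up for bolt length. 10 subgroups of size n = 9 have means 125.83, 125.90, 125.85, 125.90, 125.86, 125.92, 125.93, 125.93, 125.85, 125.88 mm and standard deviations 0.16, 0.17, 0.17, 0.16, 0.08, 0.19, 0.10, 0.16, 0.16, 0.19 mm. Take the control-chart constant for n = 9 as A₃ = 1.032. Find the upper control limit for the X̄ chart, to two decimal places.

126.04

X̄̄ = (125.83 + 125.90 + 125.85 + 125.90 + 125.86 + 125.92 + 125.93 + 125.93 + 125.85 + 125.88) / 10 = 125.8850
s̄ = (0.16 + 0.17 + 0.17 + 0.16 + 0.08 + 0.19 + 0.10 + 0.16 + 0.16 + 0.19) / 10 = 0.1540
UCL = X̄̄ + A₃·s̄ = 125.8850 + 1.032 × 0.1540 = 126.0439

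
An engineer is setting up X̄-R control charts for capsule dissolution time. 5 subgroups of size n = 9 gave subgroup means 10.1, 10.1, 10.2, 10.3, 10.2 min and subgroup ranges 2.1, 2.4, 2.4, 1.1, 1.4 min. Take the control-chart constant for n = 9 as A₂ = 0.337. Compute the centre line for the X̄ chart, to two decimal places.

X̄̄ = (10.1 + 10.1 + 10.2 + 10.3 + 10.2) / 5 = 50.9000 / 5 = 10.1800
CL = X̄̄ = 10.1800

10.18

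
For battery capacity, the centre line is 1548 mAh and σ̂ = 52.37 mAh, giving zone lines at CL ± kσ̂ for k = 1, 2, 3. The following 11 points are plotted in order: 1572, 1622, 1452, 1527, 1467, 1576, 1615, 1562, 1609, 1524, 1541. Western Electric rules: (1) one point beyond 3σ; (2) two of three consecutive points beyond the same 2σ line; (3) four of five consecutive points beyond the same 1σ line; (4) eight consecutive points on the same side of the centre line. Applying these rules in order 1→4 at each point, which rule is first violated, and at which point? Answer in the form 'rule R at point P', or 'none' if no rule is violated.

Zone of each point (C = within 1σ̂, B = 1σ̂–2σ̂, A = 2σ̂–3σ̂, * = beyond 3σ̂; sign = side of CL): 1:+C, 2:+B, 3:-B, 4:-C, 5:-B, 6:+C, 7:+B, 8:+C, 9:+B, 10:-C, 11:-C
No rule fires across all 11 points.

none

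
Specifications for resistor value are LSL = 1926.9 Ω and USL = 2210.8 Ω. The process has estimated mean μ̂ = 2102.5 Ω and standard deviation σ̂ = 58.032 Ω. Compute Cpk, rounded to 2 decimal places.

Cpu = (USL − μ̂) / (3σ̂) = (2210.8 − 2102.5) / (3 × 58.032) = 0.6221; Cpl = (μ̂ − LSL) / (3σ̂) = (2102.5 − 1926.9) / (3 × 58.032) = 1.0086; Cpk = min(Cpu, Cpl) = 0.6221

0.62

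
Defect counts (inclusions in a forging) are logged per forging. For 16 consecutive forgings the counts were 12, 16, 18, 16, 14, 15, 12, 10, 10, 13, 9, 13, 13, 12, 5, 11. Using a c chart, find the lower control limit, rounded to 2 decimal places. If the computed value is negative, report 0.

c̄ = (12 + 16 + 18 + 16 + 14 + 15 + 12 + 10 + 10 + 13 + 9 + 13 + 13 + 12 + 5 + 11) / 16 = 199 / 16 = 12.4375
LCL = c̄ − 3√c̄ = 12.4375 − 3 × 3.5267 = 1.8574

1.86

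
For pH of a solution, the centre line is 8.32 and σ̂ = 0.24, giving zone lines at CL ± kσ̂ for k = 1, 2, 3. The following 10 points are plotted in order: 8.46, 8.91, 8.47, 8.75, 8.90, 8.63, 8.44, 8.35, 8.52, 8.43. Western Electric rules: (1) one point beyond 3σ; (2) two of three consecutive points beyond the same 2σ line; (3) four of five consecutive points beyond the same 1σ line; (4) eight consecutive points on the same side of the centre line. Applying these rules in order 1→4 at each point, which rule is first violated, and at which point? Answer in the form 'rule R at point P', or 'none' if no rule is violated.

Zone of each point (C = within 1σ̂, B = 1σ̂–2σ̂, A = 2σ̂–3σ̂, * = beyond 3σ̂; sign = side of CL): 1:+C, 2:+A, 3:+C, 4:+B, 5:+A, 6:+B, 7:+C, 8:+C, 9:+C, 10:+C
Rule 3 (four of five consecutive points beyond the same 1σ limit) is satisfied at point 6.

rule 3 at point 6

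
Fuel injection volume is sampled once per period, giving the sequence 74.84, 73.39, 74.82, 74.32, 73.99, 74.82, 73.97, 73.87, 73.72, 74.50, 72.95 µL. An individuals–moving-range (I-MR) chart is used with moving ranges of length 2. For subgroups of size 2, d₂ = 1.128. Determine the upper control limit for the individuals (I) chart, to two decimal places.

76.23

X̄ = (74.84 + 73.39 + 74.82 + 74.32 + 73.99 + 74.82 + 73.97 + 73.87 + 73.72 + 74.50 + 72.95) / 11 = 74.1082
Moving ranges: 1.45, 1.43, 0.50, 0.33, 0.83, 0.85, 0.10, 0.15, 0.78, 1.55; M̄R̄ = 7.9700 / 10 = 0.7970
UCL = X̄ + 3·M̄R̄/d₂ = 74.1082 + 3 × 0.7970 / 1.128 = 76.2279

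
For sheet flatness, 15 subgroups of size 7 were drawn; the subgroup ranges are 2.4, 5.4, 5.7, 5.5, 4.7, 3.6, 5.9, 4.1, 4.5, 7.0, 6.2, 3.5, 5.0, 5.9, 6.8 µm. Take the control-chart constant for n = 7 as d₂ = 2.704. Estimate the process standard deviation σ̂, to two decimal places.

1.88

R̄ = (2.4 + 5.4 + 5.7 + 5.5 + 4.7 + 3.6 + 5.9 + 4.1 + 4.5 + 7.0 + 6.2 + 3.5 + 5.0 + 5.9 + 6.8) / 15 = 5.0800
σ̂ = R̄ / d₂ = 5.0800 / 2.704 = 1.8787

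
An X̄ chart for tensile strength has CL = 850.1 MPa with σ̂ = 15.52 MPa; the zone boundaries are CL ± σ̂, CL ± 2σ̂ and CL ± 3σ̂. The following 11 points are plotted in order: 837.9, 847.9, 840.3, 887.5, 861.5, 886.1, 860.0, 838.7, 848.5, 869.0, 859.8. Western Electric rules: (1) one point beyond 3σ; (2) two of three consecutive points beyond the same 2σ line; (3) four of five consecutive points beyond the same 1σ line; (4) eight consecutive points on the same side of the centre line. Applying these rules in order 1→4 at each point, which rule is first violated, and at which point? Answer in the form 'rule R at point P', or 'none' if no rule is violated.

rule 2 at point 6

Zone of each point (C = within 1σ̂, B = 1σ̂–2σ̂, A = 2σ̂–3σ̂, * = beyond 3σ̂; sign = side of CL): 1:-C, 2:-C, 3:-C, 4:+A, 5:+C, 6:+A, 7:+C, 8:-C, 9:-C, 10:+B, 11:+C
Rule 2 (two of three consecutive points beyond the same 2σ limit) is satisfied at point 6.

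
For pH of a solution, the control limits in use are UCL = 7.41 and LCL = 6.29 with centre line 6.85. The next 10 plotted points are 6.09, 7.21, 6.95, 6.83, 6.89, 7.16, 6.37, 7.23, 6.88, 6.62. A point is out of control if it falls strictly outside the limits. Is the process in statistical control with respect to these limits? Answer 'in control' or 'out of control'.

Compare each point to [6.29, 7.41]: sample 1 = 6.09 < LCL.

out of control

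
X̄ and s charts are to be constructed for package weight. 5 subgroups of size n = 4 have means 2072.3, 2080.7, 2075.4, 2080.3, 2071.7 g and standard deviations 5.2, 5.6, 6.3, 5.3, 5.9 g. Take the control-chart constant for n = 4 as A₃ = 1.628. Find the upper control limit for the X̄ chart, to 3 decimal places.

2085.294

X̄̄ = (2072.3 + 2080.7 + 2075.4 + 2080.3 + 2071.7) / 5 = 2076.0800
s̄ = (5.2 + 5.6 + 6.3 + 5.3 + 5.9) / 5 = 5.6600
UCL = X̄̄ + A₃·s̄ = 2076.0800 + 1.628 × 5.6600 = 2085.2945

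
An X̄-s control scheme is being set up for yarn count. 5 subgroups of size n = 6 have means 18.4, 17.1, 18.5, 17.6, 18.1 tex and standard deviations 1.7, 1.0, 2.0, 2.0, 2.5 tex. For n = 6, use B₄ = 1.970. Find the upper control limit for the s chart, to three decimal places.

3.625

s̄ = (1.7 + 1.0 + 2.0 + 2.0 + 2.5) / 5 = 1.8400
UCL_s = B₄·s̄ = 1.970 × 1.8400 = 3.6248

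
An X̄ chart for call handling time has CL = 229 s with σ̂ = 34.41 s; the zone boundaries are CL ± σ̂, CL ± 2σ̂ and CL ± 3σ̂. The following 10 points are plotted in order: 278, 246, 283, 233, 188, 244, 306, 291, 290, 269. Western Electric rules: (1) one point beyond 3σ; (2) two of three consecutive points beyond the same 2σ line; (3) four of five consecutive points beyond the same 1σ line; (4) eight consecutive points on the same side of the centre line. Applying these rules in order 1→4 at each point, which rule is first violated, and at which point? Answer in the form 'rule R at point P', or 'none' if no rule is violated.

Zone of each point (C = within 1σ̂, B = 1σ̂–2σ̂, A = 2σ̂–3σ̂, * = beyond 3σ̂; sign = side of CL): 1:+B, 2:+C, 3:+B, 4:+C, 5:-B, 6:+C, 7:+A, 8:+B, 9:+B, 10:+B
Rule 3 (four of five consecutive points beyond the same 1σ limit) is satisfied at point 10.

rule 3 at point 10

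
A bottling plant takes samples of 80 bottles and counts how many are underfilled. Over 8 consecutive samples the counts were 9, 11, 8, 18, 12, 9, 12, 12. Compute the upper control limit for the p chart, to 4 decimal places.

p̄ = Σdᵢ / (k·n) = 91 / (8 × 80) = 0.14219
UCL = p̄ + 3·√(p̄(1−p̄)/n) = 0.14219 + 3 × √(0.14219×0.85781/80) = 0.14219 + 3 × 0.03905 = 0.25933

0.2593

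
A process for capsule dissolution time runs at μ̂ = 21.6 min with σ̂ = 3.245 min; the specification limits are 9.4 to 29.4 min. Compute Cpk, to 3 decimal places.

0.801

Cpu = (USL − μ̂) / (3σ̂) = (29.4 − 21.6) / (3 × 3.245) = 0.8012; Cpl = (μ̂ − LSL) / (3σ̂) = (21.6 − 9.4) / (3 × 3.245) = 1.2532; Cpk = min(Cpu, Cpl) = 0.8012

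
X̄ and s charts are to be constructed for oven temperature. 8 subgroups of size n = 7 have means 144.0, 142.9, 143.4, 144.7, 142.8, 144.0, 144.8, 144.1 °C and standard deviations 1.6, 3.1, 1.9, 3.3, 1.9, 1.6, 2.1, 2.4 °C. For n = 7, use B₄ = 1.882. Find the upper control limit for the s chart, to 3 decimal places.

4.211

s̄ = (1.6 + 3.1 + 1.9 + 3.3 + 1.9 + 1.6 + 2.1 + 2.4) / 8 = 2.2375
UCL_s = B₄·s̄ = 1.882 × 2.2375 = 4.2110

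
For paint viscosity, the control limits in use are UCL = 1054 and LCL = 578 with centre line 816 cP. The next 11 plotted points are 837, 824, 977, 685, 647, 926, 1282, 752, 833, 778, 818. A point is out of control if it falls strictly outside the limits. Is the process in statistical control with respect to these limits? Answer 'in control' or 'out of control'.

Compare each point to [578, 1054]: sample 7 = 1282 > UCL.

out of control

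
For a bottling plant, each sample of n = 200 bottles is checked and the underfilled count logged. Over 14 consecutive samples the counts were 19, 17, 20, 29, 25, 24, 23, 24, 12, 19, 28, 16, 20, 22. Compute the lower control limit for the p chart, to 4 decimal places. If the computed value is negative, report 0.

0.0410

p̄ = Σdᵢ / (k·n) = 298 / (14 × 200) = 0.10643
LCL = p̄ − 3·√(p̄(1−p̄)/n) = 0.10643 − 3 × 0.02181 = 0.04101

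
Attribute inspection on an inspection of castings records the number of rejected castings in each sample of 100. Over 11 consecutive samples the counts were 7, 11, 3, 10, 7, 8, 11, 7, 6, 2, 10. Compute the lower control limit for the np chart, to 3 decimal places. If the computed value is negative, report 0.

p̄ = Σdᵢ / (k·n) = 82 / (11 × 100) = 0.07455
LCL = np̄ − 3·√(np̄(1−p̄)) = 7.4545 − 3 × 2.6266 = -0.4251 → 0 (negative, so LCL = 0)

0.000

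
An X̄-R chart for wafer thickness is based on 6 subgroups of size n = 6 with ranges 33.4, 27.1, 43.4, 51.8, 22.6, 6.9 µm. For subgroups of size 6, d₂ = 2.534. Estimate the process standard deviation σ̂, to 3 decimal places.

R̄ = (33.4 + 27.1 + 43.4 + 51.8 + 22.6 + 6.9) / 6 = 30.8667
σ̂ = R̄ / d₂ = 30.8667 / 2.534 = 12.1810

12.181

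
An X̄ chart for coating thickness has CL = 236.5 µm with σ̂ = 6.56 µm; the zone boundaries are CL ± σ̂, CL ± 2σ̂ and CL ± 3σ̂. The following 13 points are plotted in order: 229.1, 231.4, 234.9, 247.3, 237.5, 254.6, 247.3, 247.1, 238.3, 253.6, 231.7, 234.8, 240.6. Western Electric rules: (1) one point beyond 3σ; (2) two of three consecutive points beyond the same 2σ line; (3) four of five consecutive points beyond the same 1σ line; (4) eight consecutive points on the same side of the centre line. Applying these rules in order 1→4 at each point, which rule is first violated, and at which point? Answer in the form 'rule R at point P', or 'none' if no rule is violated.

Zone of each point (C = within 1σ̂, B = 1σ̂–2σ̂, A = 2σ̂–3σ̂, * = beyond 3σ̂; sign = side of CL): 1:-B, 2:-C, 3:-C, 4:+B, 5:+C, 6:+A, 7:+B, 8:+B, 9:+C, 10:+A, 11:-C, 12:-C, 13:+C
Rule 3 (four of five consecutive points beyond the same 1σ limit) is satisfied at point 8.

rule 3 at point 8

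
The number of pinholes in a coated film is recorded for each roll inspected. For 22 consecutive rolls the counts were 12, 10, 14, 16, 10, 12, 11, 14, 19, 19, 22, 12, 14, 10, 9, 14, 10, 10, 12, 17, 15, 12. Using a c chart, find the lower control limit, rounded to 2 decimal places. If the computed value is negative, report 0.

2.40

c̄ = (12 + 10 + 14 + 16 + 10 + 12 + 11 + 14 + 19 + 19 + 22 + 12 + 14 + 10 + 9 + 14 + 10 + 10 + 12 + 17 + 15 + 12) / 22 = 294 / 22 = 13.3636
LCL = c̄ − 3√c̄ = 13.3636 − 3 × 3.6556 = 2.3967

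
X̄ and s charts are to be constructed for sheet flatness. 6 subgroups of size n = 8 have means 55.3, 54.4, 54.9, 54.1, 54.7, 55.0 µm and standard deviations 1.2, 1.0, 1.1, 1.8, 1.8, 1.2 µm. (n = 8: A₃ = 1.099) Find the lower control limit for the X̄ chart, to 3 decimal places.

X̄̄ = (55.3 + 54.4 + 54.9 + 54.1 + 54.7 + 55.0) / 6 = 54.7333
s̄ = (1.2 + 1.0 + 1.1 + 1.8 + 1.8 + 1.2) / 6 = 1.3500
LCL = X̄̄ − A₃·s̄ = 54.7333 − 1.099 × 1.3500 = 53.2497

53.250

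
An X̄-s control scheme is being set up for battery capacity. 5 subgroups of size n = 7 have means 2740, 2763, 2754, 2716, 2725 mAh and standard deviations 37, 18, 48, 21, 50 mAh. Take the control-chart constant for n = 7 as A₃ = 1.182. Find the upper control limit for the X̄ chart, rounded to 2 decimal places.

X̄̄ = (2740 + 2763 + 2754 + 2716 + 2725) / 5 = 2739.6000
s̄ = (37 + 18 + 48 + 21 + 50) / 5 = 34.8000
UCL = X̄̄ + A₃·s̄ = 2739.6000 + 1.182 × 34.8000 = 2780.7336

2780.73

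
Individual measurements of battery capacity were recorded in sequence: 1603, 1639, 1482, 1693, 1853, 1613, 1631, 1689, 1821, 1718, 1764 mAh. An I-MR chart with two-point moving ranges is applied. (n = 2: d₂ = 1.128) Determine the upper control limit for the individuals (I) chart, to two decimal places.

X̄ = (1603 + 1639 + 1482 + 1693 + 1853 + 1613 + 1631 + 1689 + 1821 + 1718 + 1764) / 11 = 1682.3636
Moving ranges: 36, 157, 211, 160, 240, 18, 58, 132, 103, 46; M̄R̄ = 1161.0000 / 10 = 116.1000
UCL = X̄ + 3·M̄R̄/d₂ = 1682.3636 + 3 × 116.1000 / 1.128 = 1991.1402

1991.14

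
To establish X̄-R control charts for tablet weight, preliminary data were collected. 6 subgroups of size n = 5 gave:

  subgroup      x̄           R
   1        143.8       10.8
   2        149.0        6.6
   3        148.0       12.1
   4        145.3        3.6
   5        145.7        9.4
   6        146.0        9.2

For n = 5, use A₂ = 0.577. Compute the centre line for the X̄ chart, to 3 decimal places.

146.300

X̄̄ = (143.8 + 149.0 + 148.0 + 145.3 + 145.7 + 146.0) / 6 = 877.8000 / 6 = 146.3000
CL = X̄̄ = 146.3000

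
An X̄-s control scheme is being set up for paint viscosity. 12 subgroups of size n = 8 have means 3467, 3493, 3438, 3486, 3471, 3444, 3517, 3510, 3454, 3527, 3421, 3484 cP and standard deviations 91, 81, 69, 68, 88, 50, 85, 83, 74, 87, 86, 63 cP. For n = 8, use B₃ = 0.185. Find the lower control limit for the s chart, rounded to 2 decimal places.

14.26

s̄ = (91 + 81 + 69 + 68 + 88 + 50 + 85 + 83 + 74 + 87 + 86 + 63) / 12 = 77.0833
LCL_s = B₃·s̄ = 0.185 × 77.0833 = 14.2604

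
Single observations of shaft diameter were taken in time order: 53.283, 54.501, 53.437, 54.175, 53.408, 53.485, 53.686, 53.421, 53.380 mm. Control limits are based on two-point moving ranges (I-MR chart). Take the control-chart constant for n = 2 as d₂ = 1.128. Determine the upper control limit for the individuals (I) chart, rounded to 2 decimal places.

55.09

X̄ = (53.283 + 54.501 + 53.437 + 54.175 + 53.408 + 53.485 + 53.686 + 53.421 + 53.380) / 9 = 53.6418
Moving ranges: 1.218, 1.064, 0.738, 0.767, 0.077, 0.201, 0.265, 0.041; M̄R̄ = 4.3710 / 8 = 0.5464
UCL = X̄ + 3·M̄R̄/d₂ = 53.6418 + 3 × 0.5464 / 1.128 = 55.0949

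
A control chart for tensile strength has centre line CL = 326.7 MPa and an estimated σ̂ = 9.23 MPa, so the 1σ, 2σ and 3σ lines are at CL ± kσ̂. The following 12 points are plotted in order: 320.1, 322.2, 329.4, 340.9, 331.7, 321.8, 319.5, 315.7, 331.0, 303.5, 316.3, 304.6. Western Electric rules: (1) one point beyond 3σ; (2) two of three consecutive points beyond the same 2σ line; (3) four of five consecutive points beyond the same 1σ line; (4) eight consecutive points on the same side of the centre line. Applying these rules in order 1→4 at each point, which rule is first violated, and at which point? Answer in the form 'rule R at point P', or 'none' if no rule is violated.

Zone of each point (C = within 1σ̂, B = 1σ̂–2σ̂, A = 2σ̂–3σ̂, * = beyond 3σ̂; sign = side of CL): 1:-C, 2:-C, 3:+C, 4:+B, 5:+C, 6:-C, 7:-C, 8:-B, 9:+C, 10:-A, 11:-B, 12:-A
Rule 2 (two of three consecutive points beyond the same 2σ limit) is satisfied at point 12.

rule 2 at point 12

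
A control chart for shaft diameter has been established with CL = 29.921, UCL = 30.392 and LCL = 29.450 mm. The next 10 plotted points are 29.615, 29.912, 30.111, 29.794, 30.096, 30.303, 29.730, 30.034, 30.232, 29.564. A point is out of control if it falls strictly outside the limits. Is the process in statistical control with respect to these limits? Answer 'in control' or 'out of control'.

in control

All 10 points lie within [29.450, 30.392].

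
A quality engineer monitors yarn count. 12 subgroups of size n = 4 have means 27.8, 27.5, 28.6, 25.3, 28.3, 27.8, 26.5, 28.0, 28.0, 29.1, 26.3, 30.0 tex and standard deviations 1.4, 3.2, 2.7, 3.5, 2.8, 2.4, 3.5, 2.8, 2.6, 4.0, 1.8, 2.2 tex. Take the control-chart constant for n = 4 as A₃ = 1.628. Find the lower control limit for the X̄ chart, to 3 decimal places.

23.303

X̄̄ = (27.8 + 27.5 + 28.6 + 25.3 + 28.3 + 27.8 + 26.5 + 28.0 + 28.0 + 29.1 + 26.3 + 30.0) / 12 = 27.7667
s̄ = (1.4 + 3.2 + 2.7 + 3.5 + 2.8 + 2.4 + 3.5 + 2.8 + 2.6 + 4.0 + 1.8 + 2.2) / 12 = 2.7417
LCL = X̄̄ − A₃·s̄ = 27.7667 − 1.628 × 2.7417 = 23.3032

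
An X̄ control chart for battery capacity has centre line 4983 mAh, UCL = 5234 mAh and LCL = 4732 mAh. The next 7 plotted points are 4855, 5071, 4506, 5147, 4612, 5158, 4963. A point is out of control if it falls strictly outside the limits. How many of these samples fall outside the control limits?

2

Compare each point to [4732, 5234]: sample 3 = 4506 < LCL; sample 5 = 4612 < LCL.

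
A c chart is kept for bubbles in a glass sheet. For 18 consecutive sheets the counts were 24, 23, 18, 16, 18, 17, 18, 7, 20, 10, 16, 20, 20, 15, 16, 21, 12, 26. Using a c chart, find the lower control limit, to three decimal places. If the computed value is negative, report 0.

c̄ = (24 + 23 + 18 + 16 + 18 + 17 + 18 + 7 + 20 + 10 + 16 + 20 + 20 + 15 + 16 + 21 + 12 + 26) / 18 = 317 / 18 = 17.6111
LCL = c̄ − 3√c̄ = 17.6111 − 3 × 4.1966 = 5.0214

5.021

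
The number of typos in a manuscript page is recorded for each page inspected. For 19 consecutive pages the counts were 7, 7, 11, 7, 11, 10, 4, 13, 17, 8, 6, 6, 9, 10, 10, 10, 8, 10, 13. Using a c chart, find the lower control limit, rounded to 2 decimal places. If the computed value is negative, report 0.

c̄ = (7 + 7 + 11 + 7 + 11 + 10 + 4 + 13 + 17 + 8 + 6 + 6 + 9 + 10 + 10 + 10 + 8 + 10 + 13) / 19 = 177 / 19 = 9.3158
LCL = c̄ − 3√c̄ = 9.3158 − 3 × 3.0522 = 0.1593

0.16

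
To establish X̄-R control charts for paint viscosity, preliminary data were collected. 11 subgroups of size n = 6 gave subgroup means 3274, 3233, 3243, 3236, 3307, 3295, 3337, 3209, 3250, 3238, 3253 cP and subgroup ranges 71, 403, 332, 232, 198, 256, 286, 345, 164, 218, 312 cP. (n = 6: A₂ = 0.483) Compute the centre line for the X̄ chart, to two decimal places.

X̄̄ = (3274 + 3233 + 3243 + 3236 + 3307 + 3295 + 3337 + 3209 + 3250 + 3238 + 3253) / 11 = 35875.0000 / 11 = 3261.3636
CL = X̄̄ = 3261.3636

3261.36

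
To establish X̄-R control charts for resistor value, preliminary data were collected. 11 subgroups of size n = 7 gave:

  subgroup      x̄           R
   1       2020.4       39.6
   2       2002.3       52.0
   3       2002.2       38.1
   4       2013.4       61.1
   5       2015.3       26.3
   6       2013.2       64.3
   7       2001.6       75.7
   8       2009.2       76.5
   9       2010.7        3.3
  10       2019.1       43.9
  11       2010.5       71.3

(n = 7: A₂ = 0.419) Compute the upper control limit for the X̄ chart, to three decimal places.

2031.748

X̄̄ = (2020.4 + 2002.3 + 2002.2 + 2013.4 + 2015.3 + 2013.2 + 2001.6 + 2009.2 + 2010.7 + 2019.1 + 2010.5) / 11 = 22117.9000 / 11 = 2010.7182
R̄ = (39.6 + 52.0 + 38.1 + 61.1 + 26.3 + 64.3 + 75.7 + 76.5 + 3.3 + 43.9 + 71.3) / 11 = 552.1000 / 11 = 50.1909
UCL = X̄̄ + A₂·R̄ = 2010.7182 + 0.419 × 50.1909 = 2031.7482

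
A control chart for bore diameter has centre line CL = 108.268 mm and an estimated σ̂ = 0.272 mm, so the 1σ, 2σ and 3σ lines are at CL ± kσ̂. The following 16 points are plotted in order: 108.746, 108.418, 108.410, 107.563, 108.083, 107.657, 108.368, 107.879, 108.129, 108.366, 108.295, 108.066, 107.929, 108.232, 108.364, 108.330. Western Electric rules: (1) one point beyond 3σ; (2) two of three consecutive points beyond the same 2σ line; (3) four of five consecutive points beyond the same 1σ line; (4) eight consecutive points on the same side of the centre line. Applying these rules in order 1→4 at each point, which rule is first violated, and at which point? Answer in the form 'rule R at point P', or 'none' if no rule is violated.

Zone of each point (C = within 1σ̂, B = 1σ̂–2σ̂, A = 2σ̂–3σ̂, * = beyond 3σ̂; sign = side of CL): 1:+B, 2:+C, 3:+C, 4:-A, 5:-C, 6:-A, 7:+C, 8:-B, 9:-C, 10:+C, 11:+C, 12:-C, 13:-B, 14:-C, 15:+C, 16:+C
Rule 2 (two of three consecutive points beyond the same 2σ limit) is satisfied at point 6.

rule 2 at point 6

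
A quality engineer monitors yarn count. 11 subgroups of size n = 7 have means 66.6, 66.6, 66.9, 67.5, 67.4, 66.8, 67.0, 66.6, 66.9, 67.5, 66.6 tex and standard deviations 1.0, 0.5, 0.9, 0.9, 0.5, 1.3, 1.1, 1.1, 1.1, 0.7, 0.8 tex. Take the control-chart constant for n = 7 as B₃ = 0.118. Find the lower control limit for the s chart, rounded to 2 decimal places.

0.11

s̄ = (1.0 + 0.5 + 0.9 + 0.9 + 0.5 + 1.3 + 1.1 + 1.1 + 1.1 + 0.7 + 0.8) / 11 = 0.9000
LCL_s = B₃·s̄ = 0.118 × 0.9000 = 0.1062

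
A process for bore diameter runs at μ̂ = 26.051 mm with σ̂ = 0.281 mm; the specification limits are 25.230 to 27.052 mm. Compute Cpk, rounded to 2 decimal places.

0.97

Cpu = (USL − μ̂) / (3σ̂) = (27.052 − 26.051) / (3 × 0.281) = 1.1874; Cpl = (μ̂ − LSL) / (3σ̂) = (26.051 − 25.230) / (3 × 0.281) = 0.9739; Cpk = min(Cpu, Cpl) = 0.9739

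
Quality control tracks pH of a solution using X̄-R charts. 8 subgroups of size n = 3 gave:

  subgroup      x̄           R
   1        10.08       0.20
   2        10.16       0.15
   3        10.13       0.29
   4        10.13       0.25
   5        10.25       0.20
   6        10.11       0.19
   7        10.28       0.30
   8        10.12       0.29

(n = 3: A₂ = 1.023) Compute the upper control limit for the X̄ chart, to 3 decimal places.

10.397

X̄̄ = (10.08 + 10.16 + 10.13 + 10.13 + 10.25 + 10.11 + 10.28 + 10.12) / 8 = 81.2600 / 8 = 10.1575
R̄ = (0.20 + 0.15 + 0.29 + 0.25 + 0.20 + 0.19 + 0.30 + 0.29) / 8 = 1.8700 / 8 = 0.2337
UCL = X̄̄ + A₂·R̄ = 10.1575 + 1.023 × 0.2337 = 10.3966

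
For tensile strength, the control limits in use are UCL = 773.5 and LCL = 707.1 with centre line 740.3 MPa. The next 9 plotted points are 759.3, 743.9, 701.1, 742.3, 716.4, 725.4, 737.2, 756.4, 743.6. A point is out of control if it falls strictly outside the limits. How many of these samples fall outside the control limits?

1

Compare each point to [707.1, 773.5]: sample 3 = 701.1 < LCL.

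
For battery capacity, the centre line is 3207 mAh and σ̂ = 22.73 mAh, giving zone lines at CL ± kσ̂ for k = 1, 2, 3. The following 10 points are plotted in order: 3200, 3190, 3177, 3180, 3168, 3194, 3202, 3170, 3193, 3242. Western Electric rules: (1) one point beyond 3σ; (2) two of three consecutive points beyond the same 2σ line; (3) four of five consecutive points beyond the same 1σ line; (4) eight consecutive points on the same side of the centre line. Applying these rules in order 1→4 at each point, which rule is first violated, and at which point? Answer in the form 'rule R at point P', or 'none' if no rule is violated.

rule 4 at point 8

Zone of each point (C = within 1σ̂, B = 1σ̂–2σ̂, A = 2σ̂–3σ̂, * = beyond 3σ̂; sign = side of CL): 1:-C, 2:-C, 3:-B, 4:-B, 5:-B, 6:-C, 7:-C, 8:-B, 9:-C, 10:+B
Rule 4 (eight consecutive points on the same side of the centre line) is satisfied at point 8.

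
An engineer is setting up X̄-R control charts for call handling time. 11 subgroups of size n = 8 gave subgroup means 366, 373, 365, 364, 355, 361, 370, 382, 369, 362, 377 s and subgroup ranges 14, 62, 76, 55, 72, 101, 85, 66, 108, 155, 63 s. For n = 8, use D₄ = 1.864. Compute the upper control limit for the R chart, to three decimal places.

145.223

R̄ = (14 + 62 + 76 + 55 + 72 + 101 + 85 + 66 + 108 + 155 + 63) / 11 = 857.0000 / 11 = 77.9091
UCL_R = D₄·R̄ = 1.864 × 77.9091 = 145.2225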